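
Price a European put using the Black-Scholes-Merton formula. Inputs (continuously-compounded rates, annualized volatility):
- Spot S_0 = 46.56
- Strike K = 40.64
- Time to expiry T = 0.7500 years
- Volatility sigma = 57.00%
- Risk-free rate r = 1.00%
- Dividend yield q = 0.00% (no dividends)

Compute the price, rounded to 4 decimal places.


Answer: Price = 5.7058

Derivation:
d1 = (ln(S/K) + (r - q + 0.5*sigma^2) * T) / (sigma * sqrt(T)) = 0.53749588
d2 = d1 - sigma * sqrt(T) = 0.04386140
exp(-rT) = 0.99252805; exp(-qT) = 1.00000000
P = K * exp(-rT) * N(-d2) - S_0 * exp(-qT) * N(-d1)
N(-d1) = 0.29546256; N(-d2) = 0.48250744
P = 40.6400 * 0.99252805 * 0.48250744 - 46.5600 * 1.00000000 * 0.29546256 = 5.7058


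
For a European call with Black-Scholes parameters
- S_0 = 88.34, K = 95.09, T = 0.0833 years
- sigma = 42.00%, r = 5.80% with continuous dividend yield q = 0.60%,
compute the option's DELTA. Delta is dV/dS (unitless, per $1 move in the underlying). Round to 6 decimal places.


Answer: Delta = 0.304497

Derivation:
d1 = -0.5110749083; d2 = -0.6322942137
phi(d1) = 0.3500996978; exp(-qT) = 0.9995003249; exp(-rT) = 0.9951802524
N(d1) = 0.3046493025
Delta = exp(-qT) * N(d1) = 0.9995003249 * 0.3046493025 = 0.304497


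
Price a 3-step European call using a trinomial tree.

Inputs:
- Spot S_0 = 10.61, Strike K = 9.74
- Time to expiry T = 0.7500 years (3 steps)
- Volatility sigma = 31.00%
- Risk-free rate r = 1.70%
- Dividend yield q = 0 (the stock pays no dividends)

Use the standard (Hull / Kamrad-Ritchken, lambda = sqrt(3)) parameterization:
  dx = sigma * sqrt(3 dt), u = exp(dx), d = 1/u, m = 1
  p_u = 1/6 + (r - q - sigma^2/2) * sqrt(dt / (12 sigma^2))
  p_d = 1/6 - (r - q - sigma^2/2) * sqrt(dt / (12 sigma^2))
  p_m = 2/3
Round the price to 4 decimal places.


dt = T/N = 0.250000; dx = sigma*sqrt(3*dt) = 0.268468
u = exp(dx) = 1.307959; d = 1/u = 0.764550
p_u = 0.152210, p_m = 0.666667, p_d = 0.181124
Discount per step: exp(-r*dt) = 0.995759
Stock lattice S(k, j) with j the centered position index:
  k=0: S(0,+0) = 10.6100
  k=1: S(1,-1) = 8.1119; S(1,+0) = 10.6100; S(1,+1) = 13.8774
  k=2: S(2,-2) = 6.2019; S(2,-1) = 8.1119; S(2,+0) = 10.6100; S(2,+1) = 13.8774; S(2,+2) = 18.1511
  k=3: S(3,-3) = 4.7417; S(3,-2) = 6.2019; S(3,-1) = 8.1119; S(3,+0) = 10.6100; S(3,+1) = 13.8774; S(3,+2) = 18.1511; S(3,+3) = 23.7409
Terminal payoffs V(N, j) = max(S_T - K, 0):
  V(3,-3) = 0.000000; V(3,-2) = 0.000000; V(3,-1) = 0.000000; V(3,+0) = 0.870000; V(3,+1) = 4.137445; V(3,+2) = 8.411128; V(3,+3) = 14.000930
Backward induction: V(k, j) = exp(-r*dt) * [p_u * V(k+1, j+1) + p_m * V(k+1, j) + p_d * V(k+1, j-1)]
  V(2,-2) = exp(-r*dt) * [p_u*0.000000 + p_m*0.000000 + p_d*0.000000] = 0.000000
  V(2,-1) = exp(-r*dt) * [p_u*0.870000 + p_m*0.000000 + p_d*0.000000] = 0.131861
  V(2,+0) = exp(-r*dt) * [p_u*4.137445 + p_m*0.870000 + p_d*0.000000] = 1.204628
  V(2,+1) = exp(-r*dt) * [p_u*8.411128 + p_m*4.137445 + p_d*0.870000] = 4.178333
  V(2,+2) = exp(-r*dt) * [p_u*14.000930 + p_m*8.411128 + p_d*4.137445] = 8.451887
  V(1,-1) = exp(-r*dt) * [p_u*1.204628 + p_m*0.131861 + p_d*0.000000] = 0.270113
  V(1,+0) = exp(-r*dt) * [p_u*4.178333 + p_m*1.204628 + p_d*0.131861] = 1.456747
  V(1,+1) = exp(-r*dt) * [p_u*8.451887 + p_m*4.178333 + p_d*1.204628] = 4.272006
  V(0,+0) = exp(-r*dt) * [p_u*4.272006 + p_m*1.456747 + p_d*0.270113] = 1.663245

Answer: Price = V(0,0) = 1.6632


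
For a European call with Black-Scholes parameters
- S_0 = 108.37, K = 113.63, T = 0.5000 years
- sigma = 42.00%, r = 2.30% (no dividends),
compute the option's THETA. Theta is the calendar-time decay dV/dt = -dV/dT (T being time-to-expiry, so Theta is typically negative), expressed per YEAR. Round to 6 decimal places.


Answer: Theta = -13.852251

Derivation:
d1 = 0.0276234362; d2 = -0.2693614119
phi(d1) = 0.3987901021; exp(-qT) = 1.0000000000; exp(-rT) = 0.9885658722
Theta = -S*exp(-qT)*phi(d1)*sigma/(2*sqrt(T)) - r*K*exp(-rT)*N(d2) + q*S*exp(-qT)*N(d1)
N(d1) = 0.5110187553; N(d2) = 0.3938257890; sqrt(T) = 0.7071067812
Term 1 = -108.3700 * 1.0000000000 * 0.3987901021 * 0.4200 / (2 * 0.7071067812) = -12.8347595411
Term 2 = -0.0230 * 113.6300 * 0.9885658722 * 0.3938257890 = -1.0174910736
Term 3 = 0 (no dividend yield, q = 0)
Theta = -12.8347595411 + (-1.0174910736) + (0.0000000000) = -13.852251


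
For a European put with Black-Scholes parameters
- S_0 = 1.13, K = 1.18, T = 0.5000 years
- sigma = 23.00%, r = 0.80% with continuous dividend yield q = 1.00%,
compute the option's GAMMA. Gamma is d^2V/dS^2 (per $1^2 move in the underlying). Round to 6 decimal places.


d1 = -0.1910529091; d2 = -0.3536874688
phi(d1) = 0.3917273800; exp(-qT) = 0.9950124792; exp(-rT) = 0.9960079893
Gamma = exp(-qT) * phi(d1) / (S * sigma * sqrt(T)) = 0.9950124792 * 0.3917273800 / (1.1300 * 0.2300 * 0.7071067812) = 2.120905

Answer: Gamma = 2.120905


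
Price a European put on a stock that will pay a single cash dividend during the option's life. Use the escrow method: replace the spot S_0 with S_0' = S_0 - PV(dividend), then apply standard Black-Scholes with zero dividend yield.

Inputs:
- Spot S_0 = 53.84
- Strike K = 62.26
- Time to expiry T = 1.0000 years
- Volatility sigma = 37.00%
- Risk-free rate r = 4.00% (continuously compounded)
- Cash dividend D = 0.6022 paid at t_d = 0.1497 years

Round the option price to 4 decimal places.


PV(D) = D * exp(-r * t_d) = 0.6022 * 0.99402989 = 0.59860480
S_0' = S_0 - PV(D) = 53.8400 - 0.59860480 = 53.24139520
d1 = (ln(S_0'/K) + (r + sigma^2/2)*T) / (sigma*sqrt(T)) = -0.12981883
d2 = d1 - sigma*sqrt(T) = -0.49981883
exp(-rT) = 0.96078944
N(-d1) = 0.55164512; N(-d2) = 0.69139867
P = K * exp(-rT) * N(-d2) - S_0' * N(-d1) = 62.2600 * 0.96078944 * 0.69139867 - 53.24139520 * 0.55164512 = 11.9882

Answer: Price = 11.9882


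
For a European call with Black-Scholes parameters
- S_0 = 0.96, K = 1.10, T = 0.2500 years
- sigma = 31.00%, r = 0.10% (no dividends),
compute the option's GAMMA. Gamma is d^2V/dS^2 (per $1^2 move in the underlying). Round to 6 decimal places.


Answer: Gamma = 1.948161

Derivation:
d1 = -0.7991591892; d2 = -0.9541591892
phi(d1) = 0.2898863765; exp(-qT) = 1.0000000000; exp(-rT) = 0.9997500312
Gamma = exp(-qT) * phi(d1) / (S * sigma * sqrt(T)) = 1.0000000000 * 0.2898863765 / (0.9600 * 0.3100 * 0.5000000000) = 1.948161


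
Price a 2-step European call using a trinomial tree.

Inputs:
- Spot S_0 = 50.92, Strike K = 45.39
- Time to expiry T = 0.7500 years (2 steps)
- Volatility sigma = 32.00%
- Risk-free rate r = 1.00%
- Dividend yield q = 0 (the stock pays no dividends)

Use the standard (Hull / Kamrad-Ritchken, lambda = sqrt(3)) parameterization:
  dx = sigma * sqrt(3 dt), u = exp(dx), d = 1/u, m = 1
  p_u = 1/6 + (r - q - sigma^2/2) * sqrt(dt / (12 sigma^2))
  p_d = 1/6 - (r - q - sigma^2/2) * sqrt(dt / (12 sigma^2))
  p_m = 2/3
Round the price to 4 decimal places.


Answer: Price = V(0,0) = 8.8412

Derivation:
dt = T/N = 0.375000; dx = sigma*sqrt(3*dt) = 0.339411
u = exp(dx) = 1.404121; d = 1/u = 0.712189
p_u = 0.143907, p_m = 0.666667, p_d = 0.189427
Discount per step: exp(-r*dt) = 0.996257
Stock lattice S(k, j) with j the centered position index:
  k=0: S(0,+0) = 50.9200
  k=1: S(1,-1) = 36.2647; S(1,+0) = 50.9200; S(1,+1) = 71.4978
  k=2: S(2,-2) = 25.8273; S(2,-1) = 36.2647; S(2,+0) = 50.9200; S(2,+1) = 71.4978; S(2,+2) = 100.3916
Terminal payoffs V(N, j) = max(S_T - K, 0):
  V(2,-2) = 0.000000; V(2,-1) = 0.000000; V(2,+0) = 5.530000; V(2,+1) = 26.107825; V(2,+2) = 55.001574
Backward induction: V(k, j) = exp(-r*dt) * [p_u * V(k+1, j+1) + p_m * V(k+1, j) + p_d * V(k+1, j-1)]
  V(1,-1) = exp(-r*dt) * [p_u*5.530000 + p_m*0.000000 + p_d*0.000000] = 0.792825
  V(1,+0) = exp(-r*dt) * [p_u*26.107825 + p_m*5.530000 + p_d*0.000000] = 7.415895
  V(1,+1) = exp(-r*dt) * [p_u*55.001574 + p_m*26.107825 + p_d*5.530000] = 26.269145
  V(0,+0) = exp(-r*dt) * [p_u*26.269145 + p_m*7.415895 + p_d*0.792825] = 8.841201


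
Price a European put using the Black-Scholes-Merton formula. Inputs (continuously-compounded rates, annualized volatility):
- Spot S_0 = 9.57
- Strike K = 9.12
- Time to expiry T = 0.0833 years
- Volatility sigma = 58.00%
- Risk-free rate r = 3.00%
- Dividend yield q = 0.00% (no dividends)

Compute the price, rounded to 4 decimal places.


d1 = (ln(S/K) + (r - q + 0.5*sigma^2) * T) / (sigma * sqrt(T)) = 0.38634528
d2 = d1 - sigma * sqrt(T) = 0.21894719
exp(-rT) = 0.99750412; exp(-qT) = 1.00000000
P = K * exp(-rT) * N(-d2) - S_0 * exp(-qT) * N(-d1)
N(-d1) = 0.34962048; N(-d2) = 0.41334559
P = 9.1200 * 0.99750412 * 0.41334559 - 9.5700 * 1.00000000 * 0.34962048 = 0.4144

Answer: Price = 0.4144


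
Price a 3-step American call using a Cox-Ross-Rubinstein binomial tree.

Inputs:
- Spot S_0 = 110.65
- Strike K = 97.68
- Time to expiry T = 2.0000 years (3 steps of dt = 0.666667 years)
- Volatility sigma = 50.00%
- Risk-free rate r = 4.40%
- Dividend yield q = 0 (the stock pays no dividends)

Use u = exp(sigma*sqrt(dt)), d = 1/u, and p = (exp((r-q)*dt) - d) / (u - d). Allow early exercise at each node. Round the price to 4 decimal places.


dt = T/N = 0.666667
u = exp(sigma*sqrt(dt)) = 1.504181; d = 1/u = 0.664814
p = (exp((r-q)*dt) - d) / (u - d) = 0.434797
Discount per step: exp(-r*dt) = 0.971093
Stock lattice S(k, i) with i counting down-moves:
  k=0: S(0,0) = 110.6500
  k=1: S(1,0) = 166.4376; S(1,1) = 73.5616
  k=2: S(2,0) = 250.3522; S(2,1) = 110.6500; S(2,2) = 48.9048
  k=3: S(3,0) = 376.5749; S(3,1) = 166.4376; S(3,2) = 73.5616; S(3,3) = 32.5126
Terminal payoffs V(N, i) = max(S_T - K, 0):
  V(3,0) = 278.894890; V(3,1) = 68.757582; V(3,2) = 0.000000; V(3,3) = 0.000000
Backward induction: V(k, i) = exp(-r*dt) * [p * V(k+1, i) + (1-p) * V(k+1, i+1)]; then take max(V_cont, immediate exercise) for American.
  V(2,0) = exp(-r*dt) * [p*278.894890 + (1-p)*68.757582] = 155.495844; exercise = 152.672180; V(2,0) = max -> 155.495844
  V(2,1) = exp(-r*dt) * [p*68.757582 + (1-p)*0.000000] = 29.031377; exercise = 12.970000; V(2,1) = max -> 29.031377
  V(2,2) = exp(-r*dt) * [p*0.000000 + (1-p)*0.000000] = 0.000000; exercise = 0.000000; V(2,2) = max -> 0.000000
  V(1,0) = exp(-r*dt) * [p*155.495844 + (1-p)*29.031377] = 81.588999; exercise = 68.757582; V(1,0) = max -> 81.588999
  V(1,1) = exp(-r*dt) * [p*29.031377 + (1-p)*0.000000] = 12.257861; exercise = 0.000000; V(1,1) = max -> 12.257861
  V(0,0) = exp(-r*dt) * [p*81.588999 + (1-p)*12.257861] = 41.177068; exercise = 12.970000; V(0,0) = max -> 41.177068

Answer: Price = V(0,0) = 41.1771


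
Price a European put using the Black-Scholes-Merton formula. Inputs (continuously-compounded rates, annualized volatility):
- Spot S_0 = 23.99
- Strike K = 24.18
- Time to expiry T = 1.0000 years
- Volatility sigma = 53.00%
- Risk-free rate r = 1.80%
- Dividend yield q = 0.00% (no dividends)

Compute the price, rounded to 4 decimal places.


Answer: Price = 4.8687

Derivation:
d1 = (ln(S/K) + (r - q + 0.5*sigma^2) * T) / (sigma * sqrt(T)) = 0.28407780
d2 = d1 - sigma * sqrt(T) = -0.24592220
exp(-rT) = 0.98216103; exp(-qT) = 1.00000000
P = K * exp(-rT) * N(-d2) - S_0 * exp(-qT) * N(-d1)
N(-d1) = 0.38817538; N(-d2) = 0.59712877
P = 24.1800 * 0.98216103 * 0.59712877 - 23.9900 * 1.00000000 * 0.38817538 = 4.8687


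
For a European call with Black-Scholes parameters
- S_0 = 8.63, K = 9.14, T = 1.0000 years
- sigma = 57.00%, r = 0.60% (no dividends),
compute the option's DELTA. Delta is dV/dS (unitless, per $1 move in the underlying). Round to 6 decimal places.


Answer: Delta = 0.577224

Derivation:
d1 = 0.1947967011; d2 = -0.3752032989
phi(d1) = 0.3914445491; exp(-qT) = 1.0000000000; exp(-rT) = 0.9940179641
N(d1) = 0.5772239475
Delta = exp(-qT) * N(d1) = 1.0000000000 * 0.5772239475 = 0.577224


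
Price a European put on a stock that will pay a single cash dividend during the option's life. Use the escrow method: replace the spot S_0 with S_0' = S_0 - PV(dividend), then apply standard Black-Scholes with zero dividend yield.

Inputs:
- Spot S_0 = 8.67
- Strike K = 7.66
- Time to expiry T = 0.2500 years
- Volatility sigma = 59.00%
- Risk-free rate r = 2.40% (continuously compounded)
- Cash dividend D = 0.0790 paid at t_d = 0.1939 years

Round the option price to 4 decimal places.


PV(D) = D * exp(-r * t_d) = 0.0790 * 0.99535721 = 0.07863322
S_0' = S_0 - PV(D) = 8.6700 - 0.07863322 = 8.59136678
d1 = (ln(S_0'/K) + (r + sigma^2/2)*T) / (sigma*sqrt(T)) = 0.55680797
d2 = d1 - sigma*sqrt(T) = 0.26180797
exp(-rT) = 0.99401796
N(-d1) = 0.28882932; N(-d2) = 0.39673475
P = K * exp(-rT) * N(-d2) - S_0' * N(-d1) = 7.6600 * 0.99401796 * 0.39673475 - 8.59136678 * 0.28882932 = 0.5394

Answer: Price = 0.5394


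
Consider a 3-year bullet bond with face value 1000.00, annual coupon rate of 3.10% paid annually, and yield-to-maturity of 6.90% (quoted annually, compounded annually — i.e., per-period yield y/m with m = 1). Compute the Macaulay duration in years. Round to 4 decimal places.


Answer: Macaulay duration = 2.9054 years

Derivation:
Coupon per period c = face * coupon_rate / m = 31.000000
Periods per year m = 1; per-period yield y/m = 0.069000
Number of cashflows N = 3
Cashflows (t years, CF_t, discount factor 1/(1+y/m)^(m*t), PV):
  t = 1.0000: CF_t = 31.000000, DF = 0.935454, PV = 28.999065
  t = 2.0000: CF_t = 31.000000, DF = 0.875074, PV = 27.127282
  t = 3.0000: CF_t = 1031.000000, DF = 0.818591, PV = 843.967163
Price P = sum_t PV_t = 900.093510
Macaulay numerator sum_t t * PV_t:
  t * PV_t at t = 1.0000: 28.999065
  t * PV_t at t = 2.0000: 54.254564
  t * PV_t at t = 3.0000: 2531.901490
Macaulay duration D = (sum_t t * PV_t) / P = 2615.155119 / 900.093510 = 2.905426


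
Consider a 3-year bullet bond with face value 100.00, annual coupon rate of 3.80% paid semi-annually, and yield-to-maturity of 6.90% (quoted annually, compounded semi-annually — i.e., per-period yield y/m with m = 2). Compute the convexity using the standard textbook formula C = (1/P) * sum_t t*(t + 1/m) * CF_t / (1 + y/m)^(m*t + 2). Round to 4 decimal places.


Answer: Convexity = 9.1884

Derivation:
Coupon per period c = face * coupon_rate / m = 1.900000
Periods per year m = 2; per-period yield y/m = 0.034500
Number of cashflows N = 6
Cashflows (t years, CF_t, discount factor 1/(1+y/m)^(m*t), PV):
  t = 0.5000: CF_t = 1.900000, DF = 0.966651, PV = 1.836636
  t = 1.0000: CF_t = 1.900000, DF = 0.934413, PV = 1.775385
  t = 1.5000: CF_t = 1.900000, DF = 0.903251, PV = 1.716177
  t = 2.0000: CF_t = 1.900000, DF = 0.873128, PV = 1.658944
  t = 2.5000: CF_t = 1.900000, DF = 0.844010, PV = 1.603619
  t = 3.0000: CF_t = 101.900000, DF = 0.815863, PV = 83.136400
Price P = sum_t PV_t = 91.727161
Convexity numerator sum_t t*(t + 1/m) * CF_t / (1+y/m)^(m*t + 2):
  t = 0.5000: term = 0.858089
  t = 1.0000: term = 2.488415
  t = 1.5000: term = 4.810856
  t = 2.0000: term = 7.750695
  t = 2.5000: term = 11.238320
  t = 3.0000: term = 815.679454
Convexity = (1/P) * sum = 842.825829 / 91.727161 = 9.188400


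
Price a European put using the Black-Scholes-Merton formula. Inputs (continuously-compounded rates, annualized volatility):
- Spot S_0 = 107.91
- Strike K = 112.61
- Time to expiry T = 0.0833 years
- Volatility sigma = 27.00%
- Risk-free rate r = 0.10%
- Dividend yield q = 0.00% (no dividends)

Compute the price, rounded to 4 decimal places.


Answer: Price = 6.2702

Derivation:
d1 = (ln(S/K) + (r - q + 0.5*sigma^2) * T) / (sigma * sqrt(T)) = -0.50705846
d2 = d1 - sigma * sqrt(T) = -0.58498515
exp(-rT) = 0.99991670; exp(-qT) = 1.00000000
P = K * exp(-rT) * N(-d2) - S_0 * exp(-qT) * N(-d1)
N(-d1) = 0.69394310; N(-d2) = 0.72072115
P = 112.6100 * 0.99991670 * 0.72072115 - 107.9100 * 1.00000000 * 0.69394310 = 6.2702


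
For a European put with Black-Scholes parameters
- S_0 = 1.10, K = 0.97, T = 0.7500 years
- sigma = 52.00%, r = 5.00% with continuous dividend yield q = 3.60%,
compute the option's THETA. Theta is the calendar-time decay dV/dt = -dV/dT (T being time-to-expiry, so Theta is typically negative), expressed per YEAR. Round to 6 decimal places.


d1 = 0.5277634028; d2 = 0.0774301928
phi(d1) = 0.3470780356; exp(-qT) = 0.9733612415; exp(-rT) = 0.9631944177
Theta = -S*exp(-qT)*phi(d1)*sigma/(2*sqrt(T)) + r*K*exp(-rT)*N(-d2) - q*S*exp(-qT)*N(-d1)
N(-d1) = 0.2988317805; N(-d2) = 0.4691406612; sqrt(T) = 0.8660254038
Term 1 = -1.1000 * 0.9733612415 * 0.3470780356 * 0.5200 / (2 * 0.8660254038) = -0.1115672122
Term 2 = 0.0500 * 0.9700 * 0.9631944177 * 0.4691406612 = 0.0219158728
Term 3 = -0.0360 * 1.1000 * 0.9733612415 * 0.2988317805 = -0.0115185024
Theta = -0.1115672122 + (0.0219158728) + (-0.0115185024) = -0.101170

Answer: Theta = -0.101170


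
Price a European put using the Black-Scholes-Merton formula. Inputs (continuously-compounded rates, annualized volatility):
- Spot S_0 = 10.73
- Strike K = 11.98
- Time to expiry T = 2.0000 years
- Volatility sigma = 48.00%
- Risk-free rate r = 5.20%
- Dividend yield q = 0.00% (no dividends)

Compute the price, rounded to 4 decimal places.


Answer: Price = 2.8933

Derivation:
d1 = (ln(S/K) + (r - q + 0.5*sigma^2) * T) / (sigma * sqrt(T)) = 0.33028510
d2 = d1 - sigma * sqrt(T) = -0.34853740
exp(-rT) = 0.90122530; exp(-qT) = 1.00000000
P = K * exp(-rT) * N(-d2) - S_0 * exp(-qT) * N(-d1)
N(-d1) = 0.37059227; N(-d2) = 0.63628169
P = 11.9800 * 0.90122530 * 0.63628169 - 10.7300 * 1.00000000 * 0.37059227 = 2.8933


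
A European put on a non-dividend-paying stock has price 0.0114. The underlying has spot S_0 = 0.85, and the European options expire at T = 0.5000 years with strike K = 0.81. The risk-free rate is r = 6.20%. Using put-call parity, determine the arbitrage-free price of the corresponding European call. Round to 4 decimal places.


Put-call parity: C - P = S_0 * exp(-qT) - K * exp(-rT).
S_0 * exp(-qT) = 0.8500 * 1.00000000 = 0.85000000
K * exp(-rT) = 0.8100 * 0.96947557 = 0.78527521
C = P + S*exp(-qT) - K*exp(-rT)
C = 0.0114 + 0.85000000 - 0.78527521 = 0.0761

Answer: Call price = 0.0761


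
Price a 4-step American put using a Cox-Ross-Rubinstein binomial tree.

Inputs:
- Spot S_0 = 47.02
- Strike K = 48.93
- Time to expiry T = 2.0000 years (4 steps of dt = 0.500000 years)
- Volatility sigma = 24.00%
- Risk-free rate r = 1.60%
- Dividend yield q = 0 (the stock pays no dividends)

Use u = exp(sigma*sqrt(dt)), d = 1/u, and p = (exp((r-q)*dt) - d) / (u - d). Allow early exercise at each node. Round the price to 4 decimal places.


Answer: Price = V(0,0) = 6.7749

Derivation:
dt = T/N = 0.500000
u = exp(sigma*sqrt(dt)) = 1.184956; d = 1/u = 0.843913
p = (exp((r-q)*dt) - d) / (u - d) = 0.481227
Discount per step: exp(-r*dt) = 0.992032
Stock lattice S(k, i) with i counting down-moves:
  k=0: S(0,0) = 47.0200
  k=1: S(1,0) = 55.7166; S(1,1) = 39.6808
  k=2: S(2,0) = 66.0218; S(2,1) = 47.0200; S(2,2) = 33.4872
  k=3: S(3,0) = 78.2329; S(3,1) = 55.7166; S(3,2) = 39.6808; S(3,3) = 28.2602
  k=4: S(4,0) = 92.7025; S(4,1) = 66.0218; S(4,2) = 47.0200; S(4,3) = 33.4872; S(4,4) = 23.8492
Terminal payoffs V(N, i) = max(K - S_T, 0):
  V(4,0) = 0.000000; V(4,1) = 0.000000; V(4,2) = 1.910000; V(4,3) = 15.442850; V(4,4) = 25.080803
Backward induction: V(k, i) = exp(-r*dt) * [p * V(k+1, i) + (1-p) * V(k+1, i+1)]; then take max(V_cont, immediate exercise) for American.
  V(3,0) = exp(-r*dt) * [p*0.000000 + (1-p)*0.000000] = 0.000000; exercise = 0.000000; V(3,0) = max -> 0.000000
  V(3,1) = exp(-r*dt) * [p*0.000000 + (1-p)*1.910000] = 0.982962; exercise = 0.000000; V(3,1) = max -> 0.982962
  V(3,2) = exp(-r*dt) * [p*1.910000 + (1-p)*15.442850] = 8.859323; exercise = 9.249201; V(3,2) = max -> 9.249201
  V(3,3) = exp(-r*dt) * [p*15.442850 + (1-p)*25.080803] = 20.279873; exercise = 20.669752; V(3,3) = max -> 20.669752
  V(2,0) = exp(-r*dt) * [p*0.000000 + (1-p)*0.982962] = 0.505871; exercise = 0.000000; V(2,0) = max -> 0.505871
  V(2,1) = exp(-r*dt) * [p*0.982962 + (1-p)*9.249201] = 5.229264; exercise = 1.910000; V(2,1) = max -> 5.229264
  V(2,2) = exp(-r*dt) * [p*9.249201 + (1-p)*20.669752] = 15.052971; exercise = 15.442850; V(2,2) = max -> 15.442850
  V(1,0) = exp(-r*dt) * [p*0.505871 + (1-p)*5.229264] = 2.932686; exercise = 0.000000; V(1,0) = max -> 2.932686
  V(1,1) = exp(-r*dt) * [p*5.229264 + (1-p)*15.442850] = 10.443914; exercise = 9.249201; V(1,1) = max -> 10.443914
  V(0,0) = exp(-r*dt) * [p*2.932686 + (1-p)*10.443914] = 6.774894; exercise = 1.910000; V(0,0) = max -> 6.774894


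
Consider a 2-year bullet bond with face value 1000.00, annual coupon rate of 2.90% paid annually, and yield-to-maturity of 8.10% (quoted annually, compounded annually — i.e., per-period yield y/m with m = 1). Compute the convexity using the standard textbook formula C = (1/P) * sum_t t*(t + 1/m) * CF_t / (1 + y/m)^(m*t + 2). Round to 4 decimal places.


Answer: Convexity = 5.0333

Derivation:
Coupon per period c = face * coupon_rate / m = 29.000000
Periods per year m = 1; per-period yield y/m = 0.081000
Number of cashflows N = 2
Cashflows (t years, CF_t, discount factor 1/(1+y/m)^(m*t), PV):
  t = 1.0000: CF_t = 29.000000, DF = 0.925069, PV = 26.827012
  t = 2.0000: CF_t = 1029.000000, DF = 0.855753, PV = 880.570206
Price P = sum_t PV_t = 907.397218
Convexity numerator sum_t t*(t + 1/m) * CF_t / (1+y/m)^(m*t + 2):
  t = 1.0000: term = 45.914611
  t = 2.0000: term = 4521.305463
Convexity = (1/P) * sum = 4567.220075 / 907.397218 = 5.033319


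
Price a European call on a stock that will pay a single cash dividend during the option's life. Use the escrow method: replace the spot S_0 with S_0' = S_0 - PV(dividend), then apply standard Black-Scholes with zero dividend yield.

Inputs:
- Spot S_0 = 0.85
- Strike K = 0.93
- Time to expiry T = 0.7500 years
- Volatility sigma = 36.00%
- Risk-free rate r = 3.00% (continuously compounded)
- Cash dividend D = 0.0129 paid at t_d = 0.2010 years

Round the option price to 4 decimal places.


Answer: Price = 0.0759

Derivation:
PV(D) = D * exp(-r * t_d) = 0.0129 * 0.99398814 = 0.01282245
S_0' = S_0 - PV(D) = 0.8500 - 0.01282245 = 0.83717755
d1 = (ln(S_0'/K) + (r + sigma^2/2)*T) / (sigma*sqrt(T)) = -0.10921032
d2 = d1 - sigma*sqrt(T) = -0.42097946
exp(-rT) = 0.97775124
N(d1) = 0.45651784; N(d2) = 0.33688504
C = S_0' * N(d1) - K * exp(-rT) * N(d2) = 0.83717755 * 0.45651784 - 0.9300 * 0.97775124 * 0.33688504 = 0.0759


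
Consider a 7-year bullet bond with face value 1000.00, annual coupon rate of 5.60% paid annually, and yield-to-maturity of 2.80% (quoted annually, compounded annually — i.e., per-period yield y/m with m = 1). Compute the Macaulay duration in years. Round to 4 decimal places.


Coupon per period c = face * coupon_rate / m = 56.000000
Periods per year m = 1; per-period yield y/m = 0.028000
Number of cashflows N = 7
Cashflows (t years, CF_t, discount factor 1/(1+y/m)^(m*t), PV):
  t = 1.0000: CF_t = 56.000000, DF = 0.972763, PV = 54.474708
  t = 2.0000: CF_t = 56.000000, DF = 0.946267, PV = 52.990961
  t = 3.0000: CF_t = 56.000000, DF = 0.920493, PV = 51.547628
  t = 4.0000: CF_t = 56.000000, DF = 0.895422, PV = 50.143607
  t = 5.0000: CF_t = 56.000000, DF = 0.871033, PV = 48.777828
  t = 6.0000: CF_t = 56.000000, DF = 0.847308, PV = 47.449249
  t = 7.0000: CF_t = 1056.000000, DF = 0.824230, PV = 870.386438
Price P = sum_t PV_t = 1175.770418
Macaulay numerator sum_t t * PV_t:
  t * PV_t at t = 1.0000: 54.474708
  t * PV_t at t = 2.0000: 105.981923
  t * PV_t at t = 3.0000: 154.642883
  t * PV_t at t = 4.0000: 200.574427
  t * PV_t at t = 5.0000: 243.889138
  t * PV_t at t = 6.0000: 284.695491
  t * PV_t at t = 7.0000: 6092.705068
Macaulay duration D = (sum_t t * PV_t) / P = 7136.963638 / 1175.770418 = 6.070032

Answer: Macaulay duration = 6.0700 years


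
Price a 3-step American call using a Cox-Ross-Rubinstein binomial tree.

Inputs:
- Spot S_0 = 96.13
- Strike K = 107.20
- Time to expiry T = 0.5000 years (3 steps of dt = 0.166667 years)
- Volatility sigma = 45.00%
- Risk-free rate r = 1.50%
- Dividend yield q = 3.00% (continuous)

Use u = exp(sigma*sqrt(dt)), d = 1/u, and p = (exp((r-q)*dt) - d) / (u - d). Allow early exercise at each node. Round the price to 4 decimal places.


dt = T/N = 0.166667
u = exp(sigma*sqrt(dt)) = 1.201669; d = 1/u = 0.832176
p = (exp((r-q)*dt) - d) / (u - d) = 0.447443
Discount per step: exp(-r*dt) = 0.997503
Stock lattice S(k, i) with i counting down-moves:
  k=0: S(0,0) = 96.1300
  k=1: S(1,0) = 115.5165; S(1,1) = 79.9970
  k=2: S(2,0) = 138.8126; S(2,1) = 96.1300; S(2,2) = 66.5716
  k=3: S(3,0) = 166.8069; S(3,1) = 115.5165; S(3,2) = 79.9970; S(3,3) = 55.3993
Terminal payoffs V(N, i) = max(S_T - K, 0):
  V(3,0) = 59.606863; V(3,1) = 8.316476; V(3,2) = 0.000000; V(3,3) = 0.000000
Backward induction: V(k, i) = exp(-r*dt) * [p * V(k+1, i) + (1-p) * V(k+1, i+1)]; then take max(V_cont, immediate exercise) for American.
  V(2,0) = exp(-r*dt) * [p*59.606863 + (1-p)*8.316476] = 31.187946; exercise = 31.612611; V(2,0) = max -> 31.612611
  V(2,1) = exp(-r*dt) * [p*8.316476 + (1-p)*0.000000] = 3.711860; exercise = 0.000000; V(2,1) = max -> 3.711860
  V(2,2) = exp(-r*dt) * [p*0.000000 + (1-p)*0.000000] = 0.000000; exercise = 0.000000; V(2,2) = max -> 0.000000
  V(1,0) = exp(-r*dt) * [p*31.612611 + (1-p)*3.711860] = 16.155423; exercise = 8.316476; V(1,0) = max -> 16.155423
  V(1,1) = exp(-r*dt) * [p*3.711860 + (1-p)*0.000000] = 1.656700; exercise = 0.000000; V(1,1) = max -> 1.656700
  V(0,0) = exp(-r*dt) * [p*16.155423 + (1-p)*1.656700] = 8.123721; exercise = 0.000000; V(0,0) = max -> 8.123721

Answer: Price = V(0,0) = 8.1237


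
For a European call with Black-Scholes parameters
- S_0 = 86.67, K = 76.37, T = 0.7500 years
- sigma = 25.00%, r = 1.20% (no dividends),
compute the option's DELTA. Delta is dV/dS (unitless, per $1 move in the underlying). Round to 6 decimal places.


d1 = 0.7341833325; d2 = 0.5176769816
phi(d1) = 0.3046928326; exp(-qT) = 1.0000000000; exp(-rT) = 0.9910403788
N(d1) = 0.7685814948
Delta = exp(-qT) * N(d1) = 1.0000000000 * 0.7685814948 = 0.768581

Answer: Delta = 0.768581


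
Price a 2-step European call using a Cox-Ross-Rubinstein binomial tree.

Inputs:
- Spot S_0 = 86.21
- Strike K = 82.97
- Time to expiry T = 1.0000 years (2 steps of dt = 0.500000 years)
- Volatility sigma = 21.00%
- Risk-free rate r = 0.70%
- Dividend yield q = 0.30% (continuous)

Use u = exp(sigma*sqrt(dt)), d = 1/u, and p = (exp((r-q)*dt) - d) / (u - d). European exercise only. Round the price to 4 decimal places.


dt = T/N = 0.500000
u = exp(sigma*sqrt(dt)) = 1.160084; d = 1/u = 0.862007
p = (exp((r-q)*dt) - d) / (u - d) = 0.469661
Discount per step: exp(-r*dt) = 0.996506
Stock lattice S(k, i) with i counting down-moves:
  k=0: S(0,0) = 86.2100
  k=1: S(1,0) = 100.0108; S(1,1) = 74.3136
  k=2: S(2,0) = 116.0210; S(2,1) = 86.2100; S(2,2) = 64.0588
Terminal payoffs V(N, i) = max(S_T - K, 0):
  V(2,0) = 33.050979; V(2,1) = 3.240000; V(2,2) = 0.000000
Backward induction: V(k, i) = exp(-r*dt) * [p * V(k+1, i) + (1-p) * V(k+1, i+1)].
  V(1,0) = exp(-r*dt) * [p*33.050979 + (1-p)*3.240000] = 17.180826
  V(1,1) = exp(-r*dt) * [p*3.240000 + (1-p)*0.000000] = 1.516386
  V(0,0) = exp(-r*dt) * [p*17.180826 + (1-p)*1.516386] = 8.842365

Answer: Price = V(0,0) = 8.8424


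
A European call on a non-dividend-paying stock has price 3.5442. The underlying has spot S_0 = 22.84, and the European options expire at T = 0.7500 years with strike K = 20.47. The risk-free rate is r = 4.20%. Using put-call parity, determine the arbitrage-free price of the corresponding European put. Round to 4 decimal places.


Answer: Put price = 0.5394

Derivation:
Put-call parity: C - P = S_0 * exp(-qT) - K * exp(-rT).
S_0 * exp(-qT) = 22.8400 * 1.00000000 = 22.84000000
K * exp(-rT) = 20.4700 * 0.96899096 = 19.83524488
P = C - S*exp(-qT) + K*exp(-rT)
P = 3.5442 - 22.84000000 + 19.83524488 = 0.5394


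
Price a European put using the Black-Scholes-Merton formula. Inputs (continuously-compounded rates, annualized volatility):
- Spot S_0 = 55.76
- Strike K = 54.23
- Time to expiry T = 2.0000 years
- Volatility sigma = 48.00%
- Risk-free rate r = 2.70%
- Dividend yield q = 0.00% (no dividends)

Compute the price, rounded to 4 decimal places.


d1 = (ln(S/K) + (r - q + 0.5*sigma^2) * T) / (sigma * sqrt(T)) = 0.45994719
d2 = d1 - sigma * sqrt(T) = -0.21887532
exp(-rT) = 0.94743211; exp(-qT) = 1.00000000
P = K * exp(-rT) * N(-d2) - S_0 * exp(-qT) * N(-d1)
N(-d1) = 0.32277706; N(-d2) = 0.58662641
P = 54.2300 * 0.94743211 * 0.58662641 - 55.7600 * 1.00000000 * 0.32277706 = 12.1424

Answer: Price = 12.1424


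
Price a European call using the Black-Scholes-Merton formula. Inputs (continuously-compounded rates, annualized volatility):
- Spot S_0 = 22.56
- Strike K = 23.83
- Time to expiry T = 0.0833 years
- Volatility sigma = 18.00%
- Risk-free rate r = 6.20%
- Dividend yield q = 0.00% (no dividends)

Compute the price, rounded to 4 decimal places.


Answer: Price = 0.1090

Derivation:
d1 = (ln(S/K) + (r - q + 0.5*sigma^2) * T) / (sigma * sqrt(T)) = -0.92881144
d2 = d1 - sigma * sqrt(T) = -0.98076257
exp(-rT) = 0.99484871; exp(-qT) = 1.00000000
C = S_0 * exp(-qT) * N(d1) - K * exp(-rT) * N(d2)
N(d1) = 0.17649341; N(d2) = 0.16335492
C = 22.5600 * 1.00000000 * 0.17649341 - 23.8300 * 0.99484871 * 0.16335492 = 0.1090


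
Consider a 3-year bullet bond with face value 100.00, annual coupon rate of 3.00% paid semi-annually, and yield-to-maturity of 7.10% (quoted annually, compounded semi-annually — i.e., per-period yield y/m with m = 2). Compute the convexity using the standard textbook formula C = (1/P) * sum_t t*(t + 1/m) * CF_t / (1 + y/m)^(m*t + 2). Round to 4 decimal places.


Answer: Convexity = 9.2882

Derivation:
Coupon per period c = face * coupon_rate / m = 1.500000
Periods per year m = 2; per-period yield y/m = 0.035500
Number of cashflows N = 6
Cashflows (t years, CF_t, discount factor 1/(1+y/m)^(m*t), PV):
  t = 0.5000: CF_t = 1.500000, DF = 0.965717, PV = 1.448576
  t = 1.0000: CF_t = 1.500000, DF = 0.932609, PV = 1.398914
  t = 1.5000: CF_t = 1.500000, DF = 0.900637, PV = 1.350955
  t = 2.0000: CF_t = 1.500000, DF = 0.869760, PV = 1.304640
  t = 2.5000: CF_t = 1.500000, DF = 0.839942, PV = 1.259914
  t = 3.0000: CF_t = 101.500000, DF = 0.811147, PV = 82.331385
Price P = sum_t PV_t = 89.094384
Convexity numerator sum_t t*(t + 1/m) * CF_t / (1+y/m)^(m*t + 2):
  t = 0.5000: term = 0.675478
  t = 1.0000: term = 1.956961
  t = 1.5000: term = 3.779741
  t = 2.0000: term = 6.083600
  t = 2.5000: term = 8.812554
  t = 3.0000: term = 806.221760
Convexity = (1/P) * sum = 827.530093 / 89.094384 = 9.288241


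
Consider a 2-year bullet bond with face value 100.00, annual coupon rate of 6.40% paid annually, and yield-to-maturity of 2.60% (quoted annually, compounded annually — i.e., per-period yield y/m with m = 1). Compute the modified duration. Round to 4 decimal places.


Answer: Modified duration = 1.8927

Derivation:
Coupon per period c = face * coupon_rate / m = 6.400000
Periods per year m = 1; per-period yield y/m = 0.026000
Number of cashflows N = 2
Cashflows (t years, CF_t, discount factor 1/(1+y/m)^(m*t), PV):
  t = 1.0000: CF_t = 6.400000, DF = 0.974659, PV = 6.237817
  t = 2.0000: CF_t = 106.400000, DF = 0.949960, PV = 101.075735
Price P = sum_t PV_t = 107.313551
First compute Macaulay numerator sum_t t * PV_t:
  t * PV_t at t = 1.0000: 6.237817
  t * PV_t at t = 2.0000: 202.151469
Macaulay duration D = 208.389286 / 107.313551 = 1.941873
Modified duration = D / (1 + y/m) = 1.941873 / (1 + 0.026000) = 1.892664


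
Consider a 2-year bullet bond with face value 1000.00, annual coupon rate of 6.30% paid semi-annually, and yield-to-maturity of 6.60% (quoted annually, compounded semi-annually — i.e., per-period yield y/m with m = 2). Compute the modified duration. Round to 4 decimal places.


Coupon per period c = face * coupon_rate / m = 31.500000
Periods per year m = 2; per-period yield y/m = 0.033000
Number of cashflows N = 4
Cashflows (t years, CF_t, discount factor 1/(1+y/m)^(m*t), PV):
  t = 0.5000: CF_t = 31.500000, DF = 0.968054, PV = 30.493708
  t = 1.0000: CF_t = 31.500000, DF = 0.937129, PV = 29.519562
  t = 1.5000: CF_t = 31.500000, DF = 0.907192, PV = 28.576536
  t = 2.0000: CF_t = 1031.500000, DF = 0.878211, PV = 905.874316
Price P = sum_t PV_t = 994.464122
First compute Macaulay numerator sum_t t * PV_t:
  t * PV_t at t = 0.5000: 15.246854
  t * PV_t at t = 1.0000: 29.519562
  t * PV_t at t = 1.5000: 42.864805
  t * PV_t at t = 2.0000: 1811.748631
Macaulay duration D = 1899.379852 / 994.464122 = 1.909953
Modified duration = D / (1 + y/m) = 1.909953 / (1 + 0.033000) = 1.848938

Answer: Modified duration = 1.8489


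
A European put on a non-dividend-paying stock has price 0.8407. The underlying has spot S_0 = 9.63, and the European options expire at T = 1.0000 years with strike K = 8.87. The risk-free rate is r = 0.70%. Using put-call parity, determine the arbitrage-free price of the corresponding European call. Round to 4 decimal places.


Put-call parity: C - P = S_0 * exp(-qT) - K * exp(-rT).
S_0 * exp(-qT) = 9.6300 * 1.00000000 = 9.63000000
K * exp(-rT) = 8.8700 * 0.99302444 = 8.80812681
C = P + S*exp(-qT) - K*exp(-rT)
C = 0.8407 + 9.63000000 - 8.80812681 = 1.6626

Answer: Call price = 1.6626


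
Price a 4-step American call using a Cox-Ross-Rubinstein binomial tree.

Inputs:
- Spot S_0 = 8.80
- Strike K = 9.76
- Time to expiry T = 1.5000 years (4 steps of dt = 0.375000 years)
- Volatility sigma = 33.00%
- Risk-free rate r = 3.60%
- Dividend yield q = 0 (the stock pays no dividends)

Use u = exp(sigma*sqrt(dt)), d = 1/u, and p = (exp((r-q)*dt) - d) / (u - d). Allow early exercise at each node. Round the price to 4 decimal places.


Answer: Price = V(0,0) = 1.2711

Derivation:
dt = T/N = 0.375000
u = exp(sigma*sqrt(dt)) = 1.223949; d = 1/u = 0.817027
p = (exp((r-q)*dt) - d) / (u - d) = 0.483051
Discount per step: exp(-r*dt) = 0.986591
Stock lattice S(k, i) with i counting down-moves:
  k=0: S(0,0) = 8.8000
  k=1: S(1,0) = 10.7708; S(1,1) = 7.1898
  k=2: S(2,0) = 13.1829; S(2,1) = 8.8000; S(2,2) = 5.8743
  k=3: S(3,0) = 16.1352; S(3,1) = 10.7708; S(3,2) = 7.1898; S(3,3) = 4.7995
  k=4: S(4,0) = 19.7486; S(4,1) = 13.1829; S(4,2) = 8.8000; S(4,3) = 5.8743; S(4,4) = 3.9213
Terminal payoffs V(N, i) = max(S_T - K, 0):
  V(4,0) = 9.988614; V(4,1) = 3.422860; V(4,2) = 0.000000; V(4,3) = 0.000000; V(4,4) = 0.000000
Backward induction: V(k, i) = exp(-r*dt) * [p * V(k+1, i) + (1-p) * V(k+1, i+1)]; then take max(V_cont, immediate exercise) for American.
  V(3,0) = exp(-r*dt) * [p*9.988614 + (1-p)*3.422860] = 6.506030; exercise = 6.375155; V(3,0) = max -> 6.506030
  V(3,1) = exp(-r*dt) * [p*3.422860 + (1-p)*0.000000] = 1.631246; exercise = 1.010755; V(3,1) = max -> 1.631246
  V(3,2) = exp(-r*dt) * [p*0.000000 + (1-p)*0.000000] = 0.000000; exercise = 0.000000; V(3,2) = max -> 0.000000
  V(3,3) = exp(-r*dt) * [p*0.000000 + (1-p)*0.000000] = 0.000000; exercise = 0.000000; V(3,3) = max -> 0.000000
  V(2,0) = exp(-r*dt) * [p*6.506030 + (1-p)*1.631246] = 3.932567; exercise = 3.422860; V(2,0) = max -> 3.932567
  V(2,1) = exp(-r*dt) * [p*1.631246 + (1-p)*0.000000] = 0.777409; exercise = 0.000000; V(2,1) = max -> 0.777409
  V(2,2) = exp(-r*dt) * [p*0.000000 + (1-p)*0.000000] = 0.000000; exercise = 0.000000; V(2,2) = max -> 0.000000
  V(1,0) = exp(-r*dt) * [p*3.932567 + (1-p)*0.777409] = 2.270651; exercise = 1.010755; V(1,0) = max -> 2.270651
  V(1,1) = exp(-r*dt) * [p*0.777409 + (1-p)*0.000000] = 0.370493; exercise = 0.000000; V(1,1) = max -> 0.370493
  V(0,0) = exp(-r*dt) * [p*2.270651 + (1-p)*0.370493] = 1.271091; exercise = 0.000000; V(0,0) = max -> 1.271091


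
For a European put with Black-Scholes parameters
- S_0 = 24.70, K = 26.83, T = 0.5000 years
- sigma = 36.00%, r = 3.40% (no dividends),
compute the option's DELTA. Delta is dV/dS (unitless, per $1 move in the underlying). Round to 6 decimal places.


d1 = -0.1308831899; d2 = -0.3854416311
phi(d1) = 0.3955398502; exp(-qT) = 1.0000000000; exp(-rT) = 0.9831436846
N(-d1) = 0.5520661436
Delta = -exp(-qT) * N(-d1) = -1.0000000000 * 0.5520661436 = -0.552066

Answer: Delta = -0.552066


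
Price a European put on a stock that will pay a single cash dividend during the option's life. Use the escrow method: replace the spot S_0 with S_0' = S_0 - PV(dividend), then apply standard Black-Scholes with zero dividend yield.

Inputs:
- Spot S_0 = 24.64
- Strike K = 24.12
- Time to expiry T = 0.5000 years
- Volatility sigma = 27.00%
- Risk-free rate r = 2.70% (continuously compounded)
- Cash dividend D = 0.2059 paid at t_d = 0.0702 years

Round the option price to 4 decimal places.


Answer: Price = 1.5326

Derivation:
PV(D) = D * exp(-r * t_d) = 0.2059 * 0.99810640 = 0.20551011
S_0' = S_0 - PV(D) = 24.6400 - 0.20551011 = 24.43448989
d1 = (ln(S_0'/K) + (r + sigma^2/2)*T) / (sigma*sqrt(T)) = 0.23402240
d2 = d1 - sigma*sqrt(T) = 0.04310357
exp(-rT) = 0.98659072
N(-d1) = 0.40748380; N(-d2) = 0.48280949
P = K * exp(-rT) * N(-d2) - S_0' * N(-d1) = 24.1200 * 0.98659072 * 0.48280949 - 24.43448989 * 0.40748380 = 1.5326


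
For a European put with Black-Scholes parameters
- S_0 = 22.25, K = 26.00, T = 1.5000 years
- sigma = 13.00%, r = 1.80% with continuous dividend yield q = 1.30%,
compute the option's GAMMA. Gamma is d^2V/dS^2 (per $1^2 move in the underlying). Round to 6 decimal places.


d1 = -0.8515401708; d2 = -1.0107570041
phi(d1) = 0.2776208724; exp(-qT) = 0.9806888952; exp(-rT) = 0.9733612415
Gamma = exp(-qT) * phi(d1) / (S * sigma * sqrt(T)) = 0.9806888952 * 0.2776208724 / (22.2500 * 0.1300 * 1.2247448714) = 0.076854

Answer: Gamma = 0.076854


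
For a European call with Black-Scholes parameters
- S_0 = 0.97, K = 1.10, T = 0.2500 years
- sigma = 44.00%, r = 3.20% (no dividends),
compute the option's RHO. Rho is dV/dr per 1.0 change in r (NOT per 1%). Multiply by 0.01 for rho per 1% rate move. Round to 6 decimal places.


Answer: Rho = 0.070756

Derivation:
d1 = -0.4253153968; d2 = -0.6453153968
phi(d1) = 0.3644429970; exp(-qT) = 1.0000000000; exp(-rT) = 0.9920319148
N(d2) = 0.2593614085
Rho = K*T*exp(-rT)*N(d2) = 1.1000 * 0.2500 * 0.9920319148 * 0.2593614085 = 0.070756


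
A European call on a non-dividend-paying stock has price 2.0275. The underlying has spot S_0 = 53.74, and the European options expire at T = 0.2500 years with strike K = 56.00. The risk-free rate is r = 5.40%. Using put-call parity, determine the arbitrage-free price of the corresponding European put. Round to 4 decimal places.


Put-call parity: C - P = S_0 * exp(-qT) - K * exp(-rT).
S_0 * exp(-qT) = 53.7400 * 1.00000000 = 53.74000000
K * exp(-rT) = 56.0000 * 0.98659072 = 55.24908011
P = C - S*exp(-qT) + K*exp(-rT)
P = 2.0275 - 53.74000000 + 55.24908011 = 3.5366

Answer: Put price = 3.5366


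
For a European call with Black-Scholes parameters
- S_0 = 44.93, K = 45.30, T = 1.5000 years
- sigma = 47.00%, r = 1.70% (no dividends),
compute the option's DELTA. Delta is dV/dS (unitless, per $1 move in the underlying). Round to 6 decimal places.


d1 = 0.3178667931; d2 = -0.2577632964
phi(d1) = 0.3792884877; exp(-qT) = 1.0000000000; exp(-rT) = 0.9748223790
N(d1) = 0.6247070088
Delta = exp(-qT) * N(d1) = 1.0000000000 * 0.6247070088 = 0.624707

Answer: Delta = 0.624707


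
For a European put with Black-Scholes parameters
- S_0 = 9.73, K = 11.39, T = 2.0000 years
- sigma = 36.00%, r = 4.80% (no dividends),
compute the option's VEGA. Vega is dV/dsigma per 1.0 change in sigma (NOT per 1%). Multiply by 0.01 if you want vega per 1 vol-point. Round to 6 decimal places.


Answer: Vega = 5.440705

Derivation:
d1 = 0.1337180539; d2 = -0.3753988285
phi(d1) = 0.3953915291; exp(-qT) = 1.0000000000; exp(-rT) = 0.9084640161
Vega = S * exp(-qT) * phi(d1) * sqrt(T) = 9.7300 * 1.0000000000 * 0.3953915291 * 1.4142135624 = 5.440705


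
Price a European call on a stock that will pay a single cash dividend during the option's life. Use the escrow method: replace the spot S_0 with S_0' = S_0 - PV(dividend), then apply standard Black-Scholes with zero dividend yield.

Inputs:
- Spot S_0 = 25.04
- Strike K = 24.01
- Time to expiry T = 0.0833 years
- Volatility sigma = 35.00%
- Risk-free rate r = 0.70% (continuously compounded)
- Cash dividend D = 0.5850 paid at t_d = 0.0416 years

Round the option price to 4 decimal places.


Answer: Price = 1.2226

Derivation:
PV(D) = D * exp(-r * t_d) = 0.5850 * 0.99970884 = 0.58482967
S_0' = S_0 - PV(D) = 25.0400 - 0.58482967 = 24.45517033
d1 = (ln(S_0'/K) + (r + sigma^2/2)*T) / (sigma*sqrt(T)) = 0.23814497
d2 = d1 - sigma*sqrt(T) = 0.13712889
exp(-rT) = 0.99941707
N(d1) = 0.59411567; N(d2) = 0.55453554
C = S_0' * N(d1) - K * exp(-rT) * N(d2) = 24.45517033 * 0.59411567 - 24.0100 * 0.99941707 * 0.55453554 = 1.2226
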